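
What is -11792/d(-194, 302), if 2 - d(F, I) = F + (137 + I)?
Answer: 11792/243 ≈ 48.527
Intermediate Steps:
d(F, I) = -135 - F - I (d(F, I) = 2 - (F + (137 + I)) = 2 - (137 + F + I) = 2 + (-137 - F - I) = -135 - F - I)
-11792/d(-194, 302) = -11792/(-135 - 1*(-194) - 1*302) = -11792/(-135 + 194 - 302) = -11792/(-243) = -11792*(-1/243) = 11792/243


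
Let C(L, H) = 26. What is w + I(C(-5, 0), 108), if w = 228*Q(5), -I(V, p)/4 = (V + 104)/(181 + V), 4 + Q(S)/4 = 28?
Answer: 4530296/207 ≈ 21886.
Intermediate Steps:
Q(S) = 96 (Q(S) = -16 + 4*28 = -16 + 112 = 96)
I(V, p) = -4*(104 + V)/(181 + V) (I(V, p) = -4*(V + 104)/(181 + V) = -4*(104 + V)/(181 + V))
w = 21888 (w = 228*96 = 21888)
w + I(C(-5, 0), 108) = 21888 + 4*(-104 - 1*26)/(181 + 26) = 21888 + 4*(-104 - 26)/207 = 21888 + 4*(1/207)*(-130) = 21888 - 520/207 = 4530296/207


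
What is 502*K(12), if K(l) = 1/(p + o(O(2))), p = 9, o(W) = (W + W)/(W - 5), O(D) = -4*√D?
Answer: 63754/1847 + 20080*√2/1847 ≈ 49.892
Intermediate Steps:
o(W) = 2*W/(-5 + W) (o(W) = (2*W)/(-5 + W) = 2*W/(-5 + W))
K(l) = 1/(9 - 8*√2/(-5 - 4*√2)) (K(l) = 1/(9 + 2*(-4*√2)/(-5 - 4*√2)) = 1/(9 - 8*√2/(-5 - 4*√2)))
502*K(12) = 502*(127/1847 + 40*√2/1847) = 63754/1847 + 20080*√2/1847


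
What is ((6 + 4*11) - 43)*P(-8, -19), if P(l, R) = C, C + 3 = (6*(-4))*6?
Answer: -1029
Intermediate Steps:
C = -147 (C = -3 + (6*(-4))*6 = -3 - 24*6 = -3 - 144 = -147)
P(l, R) = -147
((6 + 4*11) - 43)*P(-8, -19) = ((6 + 4*11) - 43)*(-147) = ((6 + 44) - 43)*(-147) = (50 - 43)*(-147) = 7*(-147) = -1029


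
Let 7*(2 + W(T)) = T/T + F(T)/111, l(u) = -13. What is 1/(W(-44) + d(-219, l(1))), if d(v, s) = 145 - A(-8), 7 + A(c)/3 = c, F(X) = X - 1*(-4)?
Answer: 777/146147 ≈ 0.0053166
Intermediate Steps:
F(X) = 4 + X (F(X) = X + 4 = 4 + X)
A(c) = -21 + 3*c
W(T) = -1439/777 + T/777 (W(T) = -2 + (T/T + (4 + T)/111)/7 = -2 + (1 + (4 + T)*(1/111))/7 = -2 + (1 + (4/111 + T/111))/7 = -2 + (115/111 + T/111)/7 = -2 + (115/777 + T/777) = -1439/777 + T/777)
d(v, s) = 190 (d(v, s) = 145 - (-21 + 3*(-8)) = 145 - (-21 - 24) = 145 - 1*(-45) = 145 + 45 = 190)
1/(W(-44) + d(-219, l(1))) = 1/((-1439/777 + (1/777)*(-44)) + 190) = 1/((-1439/777 - 44/777) + 190) = 1/(-1483/777 + 190) = 1/(146147/777) = 777/146147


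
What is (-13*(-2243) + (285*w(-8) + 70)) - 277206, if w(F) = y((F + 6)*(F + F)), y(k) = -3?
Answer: -248832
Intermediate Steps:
w(F) = -3
(-13*(-2243) + (285*w(-8) + 70)) - 277206 = (-13*(-2243) + (285*(-3) + 70)) - 277206 = (29159 + (-855 + 70)) - 277206 = (29159 - 785) - 277206 = 28374 - 277206 = -248832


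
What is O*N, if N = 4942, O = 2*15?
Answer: 148260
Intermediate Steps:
O = 30
O*N = 30*4942 = 148260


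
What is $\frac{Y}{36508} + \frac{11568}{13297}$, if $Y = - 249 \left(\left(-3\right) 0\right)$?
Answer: $\frac{11568}{13297} \approx 0.86997$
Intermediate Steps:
$Y = 0$ ($Y = \left(-249\right) 0 = 0$)
$\frac{Y}{36508} + \frac{11568}{13297} = \frac{0}{36508} + \frac{11568}{13297} = 0 \cdot \frac{1}{36508} + 11568 \cdot \frac{1}{13297} = 0 + \frac{11568}{13297} = \frac{11568}{13297}$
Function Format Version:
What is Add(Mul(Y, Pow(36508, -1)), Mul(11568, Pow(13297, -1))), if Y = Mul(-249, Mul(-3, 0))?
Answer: Rational(11568, 13297) ≈ 0.86997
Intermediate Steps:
Y = 0 (Y = Mul(-249, 0) = 0)
Add(Mul(Y, Pow(36508, -1)), Mul(11568, Pow(13297, -1))) = Add(Mul(0, Pow(36508, -1)), Mul(11568, Pow(13297, -1))) = Add(Mul(0, Rational(1, 36508)), Mul(11568, Rational(1, 13297))) = Add(0, Rational(11568, 13297)) = Rational(11568, 13297)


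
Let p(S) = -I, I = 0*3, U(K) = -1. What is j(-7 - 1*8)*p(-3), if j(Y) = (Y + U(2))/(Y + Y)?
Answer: 0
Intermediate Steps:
I = 0
p(S) = 0 (p(S) = -1*0 = 0)
j(Y) = (-1 + Y)/(2*Y) (j(Y) = (Y - 1)/(Y + Y) = (-1 + Y)/((2*Y)) = (-1 + Y)*(1/(2*Y)) = (-1 + Y)/(2*Y))
j(-7 - 1*8)*p(-3) = ((-1 + (-7 - 1*8))/(2*(-7 - 1*8)))*0 = ((-1 + (-7 - 8))/(2*(-7 - 8)))*0 = ((½)*(-1 - 15)/(-15))*0 = ((½)*(-1/15)*(-16))*0 = (8/15)*0 = 0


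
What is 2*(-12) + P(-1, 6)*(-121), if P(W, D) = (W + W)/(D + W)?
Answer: 122/5 ≈ 24.400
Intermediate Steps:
P(W, D) = 2*W/(D + W) (P(W, D) = (2*W)/(D + W) = 2*W/(D + W))
2*(-12) + P(-1, 6)*(-121) = 2*(-12) + (2*(-1)/(6 - 1))*(-121) = -24 + (2*(-1)/5)*(-121) = -24 + (2*(-1)*(⅕))*(-121) = -24 - ⅖*(-121) = -24 + 242/5 = 122/5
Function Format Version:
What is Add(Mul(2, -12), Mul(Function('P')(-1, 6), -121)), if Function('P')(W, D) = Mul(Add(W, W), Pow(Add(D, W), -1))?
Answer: Rational(122, 5) ≈ 24.400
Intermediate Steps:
Function('P')(W, D) = Mul(2, W, Pow(Add(D, W), -1)) (Function('P')(W, D) = Mul(Mul(2, W), Pow(Add(D, W), -1)) = Mul(2, W, Pow(Add(D, W), -1)))
Add(Mul(2, -12), Mul(Function('P')(-1, 6), -121)) = Add(Mul(2, -12), Mul(Mul(2, -1, Pow(Add(6, -1), -1)), -121)) = Add(-24, Mul(Mul(2, -1, Pow(5, -1)), -121)) = Add(-24, Mul(Mul(2, -1, Rational(1, 5)), -121)) = Add(-24, Mul(Rational(-2, 5), -121)) = Add(-24, Rational(242, 5)) = Rational(122, 5)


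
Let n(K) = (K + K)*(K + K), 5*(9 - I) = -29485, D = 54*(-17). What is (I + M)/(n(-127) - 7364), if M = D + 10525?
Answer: 15513/57152 ≈ 0.27143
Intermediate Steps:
D = -918
I = 5906 (I = 9 - ⅕*(-29485) = 9 + 5897 = 5906)
M = 9607 (M = -918 + 10525 = 9607)
n(K) = 4*K² (n(K) = (2*K)*(2*K) = 4*K²)
(I + M)/(n(-127) - 7364) = (5906 + 9607)/(4*(-127)² - 7364) = 15513/(4*16129 - 7364) = 15513/(64516 - 7364) = 15513/57152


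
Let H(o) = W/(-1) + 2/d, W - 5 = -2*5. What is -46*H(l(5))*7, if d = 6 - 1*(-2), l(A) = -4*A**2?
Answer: -3381/2 ≈ -1690.5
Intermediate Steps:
W = -5 (W = 5 - 2*5 = 5 - 10 = -5)
d = 8 (d = 6 + 2 = 8)
H(o) = 21/4 (H(o) = -5/(-1) + 2/8 = -5*(-1) + 2*(1/8) = 5 + 1/4 = 21/4)
-46*H(l(5))*7 = -46*21/4*7 = -483/2*7 = -3381/2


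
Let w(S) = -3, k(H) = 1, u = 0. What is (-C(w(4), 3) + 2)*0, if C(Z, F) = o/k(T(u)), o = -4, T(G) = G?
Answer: 0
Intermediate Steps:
C(Z, F) = -4 (C(Z, F) = -4/1 = -4*1 = -4)
(-C(w(4), 3) + 2)*0 = (-1*(-4) + 2)*0 = (4 + 2)*0 = 6*0 = 0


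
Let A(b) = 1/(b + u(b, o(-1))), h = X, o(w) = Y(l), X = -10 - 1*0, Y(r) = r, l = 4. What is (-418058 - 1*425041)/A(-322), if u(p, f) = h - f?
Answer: 283281264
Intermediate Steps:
X = -10 (X = -10 + 0 = -10)
o(w) = 4
h = -10
u(p, f) = -10 - f
A(b) = 1/(-14 + b) (A(b) = 1/(b + (-10 - 1*4)) = 1/(b + (-10 - 4)) = 1/(b - 14) = 1/(-14 + b))
(-418058 - 1*425041)/A(-322) = (-418058 - 1*425041)/(1/(-14 - 322)) = (-418058 - 425041)/(1/(-336)) = -843099/(-1/336) = -843099*(-336) = 283281264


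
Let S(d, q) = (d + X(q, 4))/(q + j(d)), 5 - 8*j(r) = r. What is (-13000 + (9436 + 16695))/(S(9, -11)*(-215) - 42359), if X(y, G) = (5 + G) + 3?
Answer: -302013/965227 ≈ -0.31289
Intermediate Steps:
j(r) = 5/8 - r/8
X(y, G) = 8 + G
S(d, q) = (12 + d)/(5/8 + q - d/8) (S(d, q) = (d + (8 + 4))/(q + (5/8 - d/8)) = (d + 12)/(5/8 + q - d/8) = (12 + d)/(5/8 + q - d/8))
(-13000 + (9436 + 16695))/(S(9, -11)*(-215) - 42359) = (-13000 + (9436 + 16695))/((8*(12 + 9)/(5 - 1*9 + 8*(-11)))*(-215) - 42359) = (-13000 + 26131)/((8*21/(5 - 9 - 88))*(-215) - 42359) = 13131/((8*21/(-92))*(-215) - 42359) = 13131/((8*(-1/92)*21)*(-215) - 42359) = 13131/(-42/23*(-215) - 42359) = 13131/(9030/23 - 42359) = 13131/(-965227/23) = 13131*(-23/965227) = -302013/965227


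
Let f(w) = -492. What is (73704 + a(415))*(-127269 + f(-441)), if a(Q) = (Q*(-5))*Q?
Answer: 100601694381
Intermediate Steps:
a(Q) = -5*Q**2 (a(Q) = (-5*Q)*Q = -5*Q**2)
(73704 + a(415))*(-127269 + f(-441)) = (73704 - 5*415**2)*(-127269 - 492) = (73704 - 5*172225)*(-127761) = (73704 - 861125)*(-127761) = -787421*(-127761) = 100601694381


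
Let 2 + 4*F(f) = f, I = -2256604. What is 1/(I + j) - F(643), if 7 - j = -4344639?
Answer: -669217459/4176084 ≈ -160.25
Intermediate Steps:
j = 4344646 (j = 7 - 1*(-4344639) = 7 + 4344639 = 4344646)
F(f) = -1/2 + f/4
1/(I + j) - F(643) = 1/(-2256604 + 4344646) - (-1/2 + (1/4)*643) = 1/2088042 - (-1/2 + 643/4) = 1/2088042 - 1*641/4 = 1/2088042 - 641/4 = -669217459/4176084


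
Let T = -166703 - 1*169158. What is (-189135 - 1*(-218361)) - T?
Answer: 365087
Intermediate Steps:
T = -335861 (T = -166703 - 169158 = -335861)
(-189135 - 1*(-218361)) - T = (-189135 - 1*(-218361)) - 1*(-335861) = (-189135 + 218361) + 335861 = 29226 + 335861 = 365087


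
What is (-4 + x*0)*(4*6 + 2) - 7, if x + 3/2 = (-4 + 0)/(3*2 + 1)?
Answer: -111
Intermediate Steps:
x = -29/14 (x = -3/2 + (-4 + 0)/(3*2 + 1) = -3/2 - 4/(6 + 1) = -3/2 - 4/7 = -29/14 ≈ -2.0714)
(-4 + x*0)*(4*6 + 2) - 7 = (-4 - 29/14*0)*(4*6 + 2) - 7 = (-4 + 0)*(24 + 2) - 7 = -4*26 - 7 = -104 - 7 = -111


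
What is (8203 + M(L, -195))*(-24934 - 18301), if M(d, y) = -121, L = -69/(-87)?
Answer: -349425270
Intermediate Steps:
L = 23/29 (L = -69*(-1/87) = 23/29 ≈ 0.79310)
(8203 + M(L, -195))*(-24934 - 18301) = (8203 - 121)*(-24934 - 18301) = 8082*(-43235) = -349425270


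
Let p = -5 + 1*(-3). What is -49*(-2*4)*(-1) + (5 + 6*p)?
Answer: -435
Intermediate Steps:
p = -8 (p = -5 - 3 = -8)
-49*(-2*4)*(-1) + (5 + 6*p) = -49*(-2*4)*(-1) + (5 + 6*(-8)) = -(-392)*(-1) + (5 - 48) = -49*8 - 43 = -392 - 43 = -435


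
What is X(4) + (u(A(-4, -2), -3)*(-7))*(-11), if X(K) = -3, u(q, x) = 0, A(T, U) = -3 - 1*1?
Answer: -3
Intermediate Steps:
A(T, U) = -4 (A(T, U) = -3 - 1 = -4)
X(4) + (u(A(-4, -2), -3)*(-7))*(-11) = -3 + (0*(-7))*(-11) = -3 + 0*(-11) = -3 + 0 = -3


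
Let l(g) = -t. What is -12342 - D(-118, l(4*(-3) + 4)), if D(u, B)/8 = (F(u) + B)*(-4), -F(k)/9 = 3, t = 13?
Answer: -13622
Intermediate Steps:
F(k) = -27 (F(k) = -9*3 = -27)
l(g) = -13 (l(g) = -1*13 = -13)
D(u, B) = 864 - 32*B (D(u, B) = 8*((-27 + B)*(-4)) = 8*(108 - 4*B) = 864 - 32*B)
-12342 - D(-118, l(4*(-3) + 4)) = -12342 - (864 - 32*(-13)) = -12342 - (864 + 416) = -12342 - 1*1280 = -12342 - 1280 = -13622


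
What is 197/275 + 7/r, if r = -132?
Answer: 199/300 ≈ 0.66333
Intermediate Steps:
197/275 + 7/r = 197/275 + 7/(-132) = 197*(1/275) + 7*(-1/132) = 197/275 - 7/132 = 199/300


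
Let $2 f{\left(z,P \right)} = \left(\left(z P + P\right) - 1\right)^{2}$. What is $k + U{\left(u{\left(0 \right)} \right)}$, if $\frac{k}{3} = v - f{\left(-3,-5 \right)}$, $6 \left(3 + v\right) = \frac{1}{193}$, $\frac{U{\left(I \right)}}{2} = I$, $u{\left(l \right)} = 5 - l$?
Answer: $- \frac{23256}{193} \approx -120.5$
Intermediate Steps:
$U{\left(I \right)} = 2 I$
$f{\left(z,P \right)} = \frac{\left(-1 + P + P z\right)^{2}}{2}$ ($f{\left(z,P \right)} = \frac{\left(\left(z P + P\right) - 1\right)^{2}}{2} = \frac{\left(\left(P z + P\right) - 1\right)^{2}}{2} = \frac{\left(\left(P + P z\right) - 1\right)^{2}}{2} = \frac{\left(-1 + P + P z\right)^{2}}{2}$)
$v = - \frac{3473}{1158}$ ($v = -3 + \frac{1}{6 \cdot 193} = -3 + \frac{1}{6} \cdot \frac{1}{193} = -3 + \frac{1}{1158} = - \frac{3473}{1158} \approx -2.9991$)
$k = - \frac{25186}{193}$ ($k = 3 \left(- \frac{3473}{1158} - \frac{\left(-1 - 5 - -15\right)^{2}}{2}\right) = 3 \left(- \frac{3473}{1158} - \frac{\left(-1 - 5 + 15\right)^{2}}{2}\right) = 3 \left(- \frac{3473}{1158} - \frac{9^{2}}{2}\right) = 3 \left(- \frac{3473}{1158} - \frac{1}{2} \cdot 81\right) = 3 \left(- \frac{3473}{1158} - \frac{81}{2}\right) = 3 \left(- \frac{25186}{579}\right) = - \frac{25186}{193} \approx -130.5$)
$k + U{\left(u{\left(0 \right)} \right)} = - \frac{25186}{193} + 2 \left(5 - 0\right) = - \frac{25186}{193} + 2 \left(5 + 0\right) = - \frac{25186}{193} + 2 \cdot 5 = - \frac{25186}{193} + 10 = - \frac{23256}{193}$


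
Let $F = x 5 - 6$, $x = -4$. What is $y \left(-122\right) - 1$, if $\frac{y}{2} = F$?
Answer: $6343$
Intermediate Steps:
$F = -26$ ($F = \left(-4\right) 5 - 6 = -20 - 6 = -26$)
$y = -52$ ($y = 2 \left(-26\right) = -52$)
$y \left(-122\right) - 1 = \left(-52\right) \left(-122\right) - 1 = 6344 - 1 = 6343$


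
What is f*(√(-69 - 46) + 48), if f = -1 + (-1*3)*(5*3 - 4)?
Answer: -1632 - 34*I*√115 ≈ -1632.0 - 364.61*I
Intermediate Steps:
f = -34 (f = -1 - 3*(15 - 4) = -1 - 3*11 = -1 - 33 = -34)
f*(√(-69 - 46) + 48) = -34*(√(-69 - 46) + 48) = -34*(√(-115) + 48) = -34*(I*√115 + 48) = -34*(48 + I*√115) = -1632 - 34*I*√115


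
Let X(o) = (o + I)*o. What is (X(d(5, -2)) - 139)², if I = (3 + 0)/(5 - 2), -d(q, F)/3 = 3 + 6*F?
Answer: 380689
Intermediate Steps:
d(q, F) = -9 - 18*F (d(q, F) = -3*(3 + 6*F) = -9 - 18*F)
I = 1 (I = 3/3 = 3*(⅓) = 1)
X(o) = o*(1 + o) (X(o) = (o + 1)*o = (1 + o)*o = o*(1 + o))
(X(d(5, -2)) - 139)² = ((-9 - 18*(-2))*(1 + (-9 - 18*(-2))) - 139)² = ((-9 + 36)*(1 + (-9 + 36)) - 139)² = (27*(1 + 27) - 139)² = (27*28 - 139)² = (756 - 139)² = 617² = 380689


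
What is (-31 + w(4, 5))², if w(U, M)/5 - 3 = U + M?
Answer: 841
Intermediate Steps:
w(U, M) = 15 + 5*M + 5*U (w(U, M) = 15 + 5*(U + M) = 15 + 5*(M + U) = 15 + (5*M + 5*U) = 15 + 5*M + 5*U)
(-31 + w(4, 5))² = (-31 + (15 + 5*5 + 5*4))² = (-31 + (15 + 25 + 20))² = (-31 + 60)² = 29² = 841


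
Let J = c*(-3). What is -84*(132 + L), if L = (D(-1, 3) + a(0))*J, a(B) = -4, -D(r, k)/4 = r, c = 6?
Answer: -11088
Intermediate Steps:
D(r, k) = -4*r
J = -18 (J = 6*(-3) = -18)
L = 0 (L = (-4*(-1) - 4)*(-18) = (4 - 4)*(-18) = 0*(-18) = 0)
-84*(132 + L) = -84*(132 + 0) = -84*132 = -11088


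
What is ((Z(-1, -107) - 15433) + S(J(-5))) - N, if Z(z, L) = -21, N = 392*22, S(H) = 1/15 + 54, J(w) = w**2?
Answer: -360359/15 ≈ -24024.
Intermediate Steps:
S(H) = 811/15 (S(H) = 1/15 + 54 = 811/15)
N = 8624
((Z(-1, -107) - 15433) + S(J(-5))) - N = ((-21 - 15433) + 811/15) - 1*8624 = (-15454 + 811/15) - 8624 = -230999/15 - 8624 = -360359/15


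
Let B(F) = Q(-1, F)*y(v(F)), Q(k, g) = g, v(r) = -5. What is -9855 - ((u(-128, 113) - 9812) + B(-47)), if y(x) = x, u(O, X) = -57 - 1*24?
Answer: -197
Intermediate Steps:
u(O, X) = -81 (u(O, X) = -57 - 24 = -81)
B(F) = -5*F (B(F) = F*(-5) = -5*F)
-9855 - ((u(-128, 113) - 9812) + B(-47)) = -9855 - ((-81 - 9812) - 5*(-47)) = -9855 - (-9893 + 235) = -9855 - 1*(-9658) = -9855 + 9658 = -197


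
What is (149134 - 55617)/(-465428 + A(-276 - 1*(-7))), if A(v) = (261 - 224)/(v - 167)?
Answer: -40773412/202926645 ≈ -0.20093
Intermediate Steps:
A(v) = 37/(-167 + v)
(149134 - 55617)/(-465428 + A(-276 - 1*(-7))) = (149134 - 55617)/(-465428 + 37/(-167 + (-276 - 1*(-7)))) = 93517/(-465428 + 37/(-167 + (-276 + 7))) = 93517/(-465428 + 37/(-167 - 269)) = 93517/(-465428 + 37/(-436)) = 93517/(-465428 + 37*(-1/436)) = 93517/(-465428 - 37/436) = 93517/(-202926645/436) = 93517*(-436/202926645) = -40773412/202926645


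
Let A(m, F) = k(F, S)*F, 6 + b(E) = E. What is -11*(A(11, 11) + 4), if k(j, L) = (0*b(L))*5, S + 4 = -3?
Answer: -44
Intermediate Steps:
S = -7 (S = -4 - 3 = -7)
b(E) = -6 + E
k(j, L) = 0 (k(j, L) = (0*(-6 + L))*5 = 0*5 = 0)
A(m, F) = 0 (A(m, F) = 0*F = 0)
-11*(A(11, 11) + 4) = -11*(0 + 4) = -11*4 = -44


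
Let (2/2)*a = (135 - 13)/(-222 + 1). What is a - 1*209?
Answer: -46311/221 ≈ -209.55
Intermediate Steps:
a = -122/221 (a = (135 - 13)/(-222 + 1) = 122/(-221) = 122*(-1/221) = -122/221 ≈ -0.55204)
a - 1*209 = -122/221 - 1*209 = -122/221 - 209 = -46311/221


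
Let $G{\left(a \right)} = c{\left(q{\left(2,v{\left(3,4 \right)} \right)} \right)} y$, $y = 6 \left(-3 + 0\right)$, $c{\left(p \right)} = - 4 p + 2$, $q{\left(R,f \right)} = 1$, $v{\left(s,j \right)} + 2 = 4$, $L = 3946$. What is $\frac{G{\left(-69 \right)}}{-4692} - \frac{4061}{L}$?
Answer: $- \frac{1599689}{1542886} \approx -1.0368$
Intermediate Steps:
$v{\left(s,j \right)} = 2$ ($v{\left(s,j \right)} = -2 + 4 = 2$)
$c{\left(p \right)} = 2 - 4 p$
$y = -18$ ($y = 6 \left(-3\right) = -18$)
$G{\left(a \right)} = 36$ ($G{\left(a \right)} = \left(2 - 4\right) \left(-18\right) = \left(-2\right) \left(-18\right) = 36$)
$\frac{G{\left(-69 \right)}}{-4692} - \frac{4061}{L} = \frac{36}{-4692} - \frac{4061}{3946} = 36 \left(- \frac{1}{4692}\right) - \frac{4061}{3946} = - \frac{3}{391} - \frac{4061}{3946} = - \frac{1599689}{1542886}$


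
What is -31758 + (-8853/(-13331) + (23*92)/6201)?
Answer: -2625208827649/82665531 ≈ -31757.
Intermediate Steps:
-31758 + (-8853/(-13331) + (23*92)/6201) = -31758 + (-8853*(-1/13331) + 2116*(1/6201)) = -31758 + (8853/13331 + 2116/6201) = -31758 + 83105849/82665531 = -2625208827649/82665531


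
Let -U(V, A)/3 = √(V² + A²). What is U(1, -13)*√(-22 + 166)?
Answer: -36*√170 ≈ -469.38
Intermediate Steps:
U(V, A) = -3*√(A² + V²) (U(V, A) = -3*√(V² + A²) = -3*√(A² + V²))
U(1, -13)*√(-22 + 166) = (-3*√((-13)² + 1²))*√(-22 + 166) = (-3*√(169 + 1))*√144 = -3*√170*12 = -36*√170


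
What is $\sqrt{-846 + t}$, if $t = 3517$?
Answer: $\sqrt{2671} \approx 51.682$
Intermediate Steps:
$\sqrt{-846 + t} = \sqrt{-846 + 3517} = \sqrt{2671}$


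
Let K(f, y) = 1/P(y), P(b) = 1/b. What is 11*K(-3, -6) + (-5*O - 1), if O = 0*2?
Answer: -67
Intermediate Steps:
O = 0
K(f, y) = y (K(f, y) = 1/(1/y) = y)
11*K(-3, -6) + (-5*O - 1) = 11*(-6) + (-5*0 - 1) = -66 + (0 - 1) = -66 - 1 = -67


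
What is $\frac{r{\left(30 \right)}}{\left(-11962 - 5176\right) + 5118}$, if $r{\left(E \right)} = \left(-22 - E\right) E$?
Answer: $\frac{78}{601} \approx 0.12978$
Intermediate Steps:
$r{\left(E \right)} = E \left(-22 - E\right)$
$\frac{r{\left(30 \right)}}{\left(-11962 - 5176\right) + 5118} = \frac{\left(-1\right) 30 \left(22 + 30\right)}{\left(-11962 - 5176\right) + 5118} = \frac{\left(-1\right) 30 \cdot 52}{-17138 + 5118} = - \frac{1560}{-12020} = \left(-1560\right) \left(- \frac{1}{12020}\right) = \frac{78}{601}$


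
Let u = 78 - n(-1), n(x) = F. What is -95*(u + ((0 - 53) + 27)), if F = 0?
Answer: -4940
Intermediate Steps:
n(x) = 0
u = 78 (u = 78 - 1*0 = 78 + 0 = 78)
-95*(u + ((0 - 53) + 27)) = -95*(78 + ((0 - 53) + 27)) = -95*(78 + (-53 + 27)) = -95*(78 - 26) = -95*52 = -4940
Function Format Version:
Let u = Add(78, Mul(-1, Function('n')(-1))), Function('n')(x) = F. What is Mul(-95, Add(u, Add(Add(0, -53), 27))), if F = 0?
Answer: -4940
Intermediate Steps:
Function('n')(x) = 0
u = 78 (u = Add(78, Mul(-1, 0)) = Add(78, 0) = 78)
Mul(-95, Add(u, Add(Add(0, -53), 27))) = Mul(-95, Add(78, Add(Add(0, -53), 27))) = Mul(-95, Add(78, Add(-53, 27))) = Mul(-95, Add(78, -26)) = Mul(-95, 52) = -4940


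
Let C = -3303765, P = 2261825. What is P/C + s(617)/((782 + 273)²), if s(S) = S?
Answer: -503085869524/735434607825 ≈ -0.68407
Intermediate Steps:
P/C + s(617)/((782 + 273)²) = 2261825/(-3303765) + 617/((782 + 273)²) = 2261825*(-1/3303765) + 617/(1055²) = -452365/660753 + 617/1113025 = -503085869524/735434607825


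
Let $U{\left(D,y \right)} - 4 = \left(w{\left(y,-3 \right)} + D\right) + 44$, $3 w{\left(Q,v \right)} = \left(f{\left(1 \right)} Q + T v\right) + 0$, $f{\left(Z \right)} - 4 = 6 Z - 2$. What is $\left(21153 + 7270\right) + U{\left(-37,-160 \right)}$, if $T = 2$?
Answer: $\frac{84016}{3} \approx 28005.0$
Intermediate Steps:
$f{\left(Z \right)} = 2 + 6 Z$ ($f{\left(Z \right)} = 4 + \left(6 Z - 2\right) = 4 + \left(-2 + 6 Z\right) = 2 + 6 Z$)
$w{\left(Q,v \right)} = \frac{2 v}{3} + \frac{8 Q}{3}$ ($w{\left(Q,v \right)} = \frac{\left(\left(2 + 6 \cdot 1\right) Q + 2 v\right) + 0}{3} = \frac{\left(\left(2 + 6\right) Q + 2 v\right) + 0}{3} = \frac{\left(8 Q + 2 v\right) + 0}{3} = \frac{\left(2 v + 8 Q\right) + 0}{3} = \frac{2 v + 8 Q}{3} = \frac{2 v}{3} + \frac{8 Q}{3}$)
$U{\left(D,y \right)} = 46 + D + \frac{8 y}{3}$ ($U{\left(D,y \right)} = 4 + \left(\left(\left(\frac{2}{3} \left(-3\right) + \frac{8 y}{3}\right) + D\right) + 44\right) = 4 + \left(\left(\left(-2 + \frac{8 y}{3}\right) + D\right) + 44\right) = 4 + \left(\left(-2 + D + \frac{8 y}{3}\right) + 44\right) = 4 + \left(42 + D + \frac{8 y}{3}\right) = 46 + D + \frac{8 y}{3}$)
$\left(21153 + 7270\right) + U{\left(-37,-160 \right)} = \left(21153 + 7270\right) + \left(46 - 37 + \frac{8}{3} \left(-160\right)\right) = 28423 - \frac{1253}{3} = \frac{84016}{3}$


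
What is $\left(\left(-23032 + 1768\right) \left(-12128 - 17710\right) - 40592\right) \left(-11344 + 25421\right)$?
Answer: $8930936427280$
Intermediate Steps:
$\left(\left(-23032 + 1768\right) \left(-12128 - 17710\right) - 40592\right) \left(-11344 + 25421\right) = \left(\left(-21264\right) \left(-29838\right) - 40592\right) 14077 = \left(634475232 - 40592\right) 14077 = 634434640 \cdot 14077 = 8930936427280$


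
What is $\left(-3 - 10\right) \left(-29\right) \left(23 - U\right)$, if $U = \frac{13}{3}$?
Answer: $\frac{21112}{3} \approx 7037.3$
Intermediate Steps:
$U = \frac{13}{3}$ ($U = 13 \cdot \frac{1}{3} = \frac{13}{3} \approx 4.3333$)
$\left(-3 - 10\right) \left(-29\right) \left(23 - U\right) = \left(-3 - 10\right) \left(-29\right) \left(23 - \frac{13}{3}\right) = \left(-13\right) \left(-29\right) \frac{56}{3} = 377 \cdot \frac{56}{3} = \frac{21112}{3}$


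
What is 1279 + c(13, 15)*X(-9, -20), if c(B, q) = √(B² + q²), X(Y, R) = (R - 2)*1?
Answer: 1279 - 22*√394 ≈ 842.31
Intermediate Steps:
X(Y, R) = -2 + R (X(Y, R) = (-2 + R)*1 = -2 + R)
1279 + c(13, 15)*X(-9, -20) = 1279 + √(13² + 15²)*(-2 - 20) = 1279 + √(169 + 225)*(-22) = 1279 + √394*(-22) = 1279 - 22*√394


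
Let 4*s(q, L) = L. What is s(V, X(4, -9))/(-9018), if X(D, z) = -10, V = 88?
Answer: 5/18036 ≈ 0.00027722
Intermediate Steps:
s(q, L) = L/4
s(V, X(4, -9))/(-9018) = ((¼)*(-10))/(-9018) = -5/2*(-1/9018) = 5/18036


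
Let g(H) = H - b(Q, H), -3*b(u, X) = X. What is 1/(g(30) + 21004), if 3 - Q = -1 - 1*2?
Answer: 1/21044 ≈ 4.7519e-5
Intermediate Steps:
Q = 6 (Q = 3 - (-1 - 1*2) = 3 - (-1 - 2) = 3 - 1*(-3) = 3 + 3 = 6)
b(u, X) = -X/3
g(H) = 4*H/3 (g(H) = H - (-1)*H/3 = H + H/3 = 4*H/3)
1/(g(30) + 21004) = 1/((4/3)*30 + 21004) = 1/(40 + 21004) = 1/21044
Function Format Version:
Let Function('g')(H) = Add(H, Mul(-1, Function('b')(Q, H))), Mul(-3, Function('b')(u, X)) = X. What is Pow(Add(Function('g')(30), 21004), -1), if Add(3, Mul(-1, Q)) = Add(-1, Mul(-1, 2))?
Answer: Rational(1, 21044) ≈ 4.7519e-5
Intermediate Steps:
Q = 6 (Q = Add(3, Mul(-1, Add(-1, Mul(-1, 2)))) = Add(3, Mul(-1, Add(-1, -2))) = Add(3, Mul(-1, -3)) = Add(3, 3) = 6)
Function('b')(u, X) = Mul(Rational(-1, 3), X)
Function('g')(H) = Mul(Rational(4, 3), H) (Function('g')(H) = Add(H, Mul(-1, Mul(Rational(-1, 3), H))) = Add(H, Mul(Rational(1, 3), H)) = Mul(Rational(4, 3), H))
Pow(Add(Function('g')(30), 21004), -1) = Pow(Add(Mul(Rational(4, 3), 30), 21004), -1) = Pow(Add(40, 21004), -1) = Pow(21044, -1) = Rational(1, 21044)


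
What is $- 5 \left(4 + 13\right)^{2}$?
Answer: $-1445$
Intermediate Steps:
$- 5 \left(4 + 13\right)^{2} = - 5 \cdot 17^{2} = \left(-5\right) 289 = -1445$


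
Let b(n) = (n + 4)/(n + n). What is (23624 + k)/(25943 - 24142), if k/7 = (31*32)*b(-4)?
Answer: 23624/1801 ≈ 13.117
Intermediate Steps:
b(n) = (4 + n)/(2*n) (b(n) = (4 + n)/((2*n)) = (4 + n)*(1/(2*n)) = (4 + n)/(2*n))
k = 0 (k = 7*((31*32)*((1/2)*(4 - 4)/(-4))) = 7*(992*((1/2)*(-1/4)*0)) = 7*(992*0) = 7*0 = 0)
(23624 + k)/(25943 - 24142) = (23624 + 0)/(25943 - 24142) = 23624/1801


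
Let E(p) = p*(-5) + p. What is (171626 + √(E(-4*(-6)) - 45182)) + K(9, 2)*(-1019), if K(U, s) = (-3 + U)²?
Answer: 134942 + I*√45278 ≈ 1.3494e+5 + 212.79*I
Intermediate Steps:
E(p) = -4*p (E(p) = -5*p + p = -4*p)
(171626 + √(E(-4*(-6)) - 45182)) + K(9, 2)*(-1019) = (171626 + √(-(-16)*(-6) - 45182)) + (-3 + 9)²*(-1019) = (171626 + √(-4*24 - 45182)) + 6²*(-1019) = (171626 + √(-96 - 45182)) + 36*(-1019) = (171626 + √(-45278)) - 36684 = (171626 + I*√45278) - 36684 = 134942 + I*√45278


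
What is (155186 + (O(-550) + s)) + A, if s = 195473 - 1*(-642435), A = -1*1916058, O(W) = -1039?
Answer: -924003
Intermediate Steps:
A = -1916058
s = 837908 (s = 195473 + 642435 = 837908)
(155186 + (O(-550) + s)) + A = (155186 + (-1039 + 837908)) - 1916058 = (155186 + 836869) - 1916058 = 992055 - 1916058 = -924003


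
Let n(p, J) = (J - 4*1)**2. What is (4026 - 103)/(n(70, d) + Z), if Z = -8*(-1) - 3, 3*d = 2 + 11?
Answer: 35307/46 ≈ 767.54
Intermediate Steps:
d = 13/3 (d = (2 + 11)/3 = (1/3)*13 = 13/3 ≈ 4.3333)
n(p, J) = (-4 + J)**2 (n(p, J) = (J - 4)**2 = (-4 + J)**2)
Z = 5 (Z = 8 - 3 = 5)
(4026 - 103)/(n(70, d) + Z) = (4026 - 103)/((-4 + 13/3)**2 + 5) = 3923/((1/3)**2 + 5) = 3923/(1/9 + 5) = 3923/(46/9) = 3923*(9/46) = 35307/46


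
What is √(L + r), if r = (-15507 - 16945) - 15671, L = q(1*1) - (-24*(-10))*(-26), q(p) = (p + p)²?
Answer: I*√41879 ≈ 204.64*I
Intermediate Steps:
q(p) = 4*p² (q(p) = (2*p)² = 4*p²)
L = 6244 (L = 4*(1*1)² - (-24*(-10))*(-26) = 4*1² - 240*(-26) = 4*1 - 1*(-6240) = 4 + 6240 = 6244)
r = -48123 (r = -32452 - 15671 = -48123)
√(L + r) = √(6244 - 48123) = √(-41879) = I*√41879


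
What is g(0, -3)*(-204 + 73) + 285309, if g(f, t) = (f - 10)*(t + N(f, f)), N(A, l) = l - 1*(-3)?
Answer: 285309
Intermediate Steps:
N(A, l) = 3 + l (N(A, l) = l + 3 = 3 + l)
g(f, t) = (-10 + f)*(3 + f + t) (g(f, t) = (f - 10)*(t + (3 + f)) = (-10 + f)*(3 + f + t))
g(0, -3)*(-204 + 73) + 285309 = (-30 + 0² - 10*(-3) - 7*0 + 0*(-3))*(-204 + 73) + 285309 = (-30 + 0 + 30 + 0 + 0)*(-131) + 285309 = 0*(-131) + 285309 = 0 + 285309 = 285309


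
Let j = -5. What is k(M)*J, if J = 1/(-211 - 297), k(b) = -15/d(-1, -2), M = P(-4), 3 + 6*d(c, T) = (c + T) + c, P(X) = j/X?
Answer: -45/1778 ≈ -0.025309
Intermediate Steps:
P(X) = -5/X
d(c, T) = -1/2 + c/3 + T/6 (d(c, T) = -1/2 + ((c + T) + c)/6 = -1/2 + ((T + c) + c)/6 = -1/2 + (T + 2*c)/6 = -1/2 + (c/3 + T/6) = -1/2 + c/3 + T/6)
M = 5/4 (M = -5/(-4) = -5*(-1/4) = 5/4 ≈ 1.2500)
k(b) = 90/7 (k(b) = -15/(-1/2 + (1/3)*(-1) + (1/6)*(-2)) = -15/(-1/2 - 1/3 - 1/3) = -15/(-7/6) = -15*(-6/7) = 90/7)
J = -1/508 (J = 1/(-508) = -1/508 ≈ -0.0019685)
k(M)*J = (90/7)*(-1/508) = -45/1778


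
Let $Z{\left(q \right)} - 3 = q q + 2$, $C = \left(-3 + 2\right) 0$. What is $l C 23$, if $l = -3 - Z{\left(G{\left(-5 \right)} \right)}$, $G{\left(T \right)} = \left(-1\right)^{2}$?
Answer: $0$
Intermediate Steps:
$G{\left(T \right)} = 1$
$C = 0$ ($C = \left(-1\right) 0 = 0$)
$Z{\left(q \right)} = 5 + q^{2}$ ($Z{\left(q \right)} = 3 + \left(q q + 2\right) = 3 + \left(q^{2} + 2\right) = 3 + \left(2 + q^{2}\right) = 5 + q^{2}$)
$l = -9$ ($l = -3 - \left(5 + 1^{2}\right) = -3 - \left(5 + 1\right) = -3 - 6 = -9$)
$l C 23 = \left(-9\right) 0 \cdot 23 = 0 \cdot 23 = 0$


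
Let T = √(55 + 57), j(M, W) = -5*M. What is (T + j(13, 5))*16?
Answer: -1040 + 64*√7 ≈ -870.67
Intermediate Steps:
T = 4*√7 (T = √112 = 4*√7 ≈ 10.583)
(T + j(13, 5))*16 = (4*√7 - 5*13)*16 = (4*√7 - 65)*16 = (-65 + 4*√7)*16 = -1040 + 64*√7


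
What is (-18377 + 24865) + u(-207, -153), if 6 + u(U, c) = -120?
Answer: 6362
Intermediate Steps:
u(U, c) = -126 (u(U, c) = -6 - 120 = -126)
(-18377 + 24865) + u(-207, -153) = (-18377 + 24865) - 126 = 6488 - 126 = 6362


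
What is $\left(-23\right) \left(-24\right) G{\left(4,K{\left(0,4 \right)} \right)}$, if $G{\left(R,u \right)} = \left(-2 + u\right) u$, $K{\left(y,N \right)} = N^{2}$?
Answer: $123648$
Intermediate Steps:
$G{\left(R,u \right)} = u \left(-2 + u\right)$
$\left(-23\right) \left(-24\right) G{\left(4,K{\left(0,4 \right)} \right)} = \left(-23\right) \left(-24\right) 4^{2} \left(-2 + 4^{2}\right) = 552 \cdot 16 \left(-2 + 16\right) = 552 \cdot 16 \cdot 14 = 552 \cdot 224 = 123648$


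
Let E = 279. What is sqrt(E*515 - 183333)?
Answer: 4*I*sqrt(2478) ≈ 199.12*I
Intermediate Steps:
sqrt(E*515 - 183333) = sqrt(279*515 - 183333) = sqrt(143685 - 183333) = sqrt(-39648) = 4*I*sqrt(2478)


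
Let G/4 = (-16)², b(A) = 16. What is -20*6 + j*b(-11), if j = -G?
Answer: -16504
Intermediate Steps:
G = 1024 (G = 4*(-16)² = 4*256 = 1024)
j = -1024 (j = -1*1024 = -1024)
-20*6 + j*b(-11) = -20*6 - 1024*16 = -120 - 16384 = -16504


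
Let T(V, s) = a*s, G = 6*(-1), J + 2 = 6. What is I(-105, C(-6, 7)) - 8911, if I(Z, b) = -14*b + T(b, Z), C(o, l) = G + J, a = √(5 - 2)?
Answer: -8883 - 105*√3 ≈ -9064.9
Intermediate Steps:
J = 4 (J = -2 + 6 = 4)
G = -6
a = √3 ≈ 1.7320
T(V, s) = s*√3 (T(V, s) = √3*s = s*√3)
C(o, l) = -2 (C(o, l) = -6 + 4 = -2)
I(Z, b) = -14*b + Z*√3
I(-105, C(-6, 7)) - 8911 = (-14*(-2) - 105*√3) - 8911 = (28 - 105*√3) - 8911 = -8883 - 105*√3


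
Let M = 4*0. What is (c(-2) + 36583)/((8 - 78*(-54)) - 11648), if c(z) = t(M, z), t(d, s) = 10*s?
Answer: -36563/7428 ≈ -4.9223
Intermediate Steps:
M = 0
c(z) = 10*z
(c(-2) + 36583)/((8 - 78*(-54)) - 11648) = (10*(-2) + 36583)/((8 - 78*(-54)) - 11648) = (-20 + 36583)/((8 + 4212) - 11648) = 36563/(4220 - 11648) = 36563/(-7428) = 36563*(-1/7428) = -36563/7428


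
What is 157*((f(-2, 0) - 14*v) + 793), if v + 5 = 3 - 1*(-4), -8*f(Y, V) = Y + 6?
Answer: 240053/2 ≈ 1.2003e+5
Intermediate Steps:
f(Y, V) = -¾ - Y/8 (f(Y, V) = -(Y + 6)/8 = -(6 + Y)/8 = -¾ - Y/8)
v = 2 (v = -5 + (3 - 1*(-4)) = -5 + (3 + 4) = -5 + 7 = 2)
157*((f(-2, 0) - 14*v) + 793) = 157*(((-¾ - ⅛*(-2)) - 14*2) + 793) = 157*(((-¾ + ¼) - 28) + 793) = 157*((-½ - 28) + 793) = 157*(-57/2 + 793) = 157*(1529/2) = 240053/2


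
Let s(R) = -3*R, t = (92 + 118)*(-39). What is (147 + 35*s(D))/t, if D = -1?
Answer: -2/65 ≈ -0.030769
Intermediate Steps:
t = -8190 (t = 210*(-39) = -8190)
(147 + 35*s(D))/t = (147 + 35*(-3*(-1)))/(-8190) = (147 + 35*3)*(-1/8190) = (147 + 105)*(-1/8190) = 252*(-1/8190) = -2/65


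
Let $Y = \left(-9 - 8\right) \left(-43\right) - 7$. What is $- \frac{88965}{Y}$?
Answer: $- \frac{88965}{724} \approx -122.88$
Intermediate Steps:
$Y = 724$ ($Y = \left(-9 - 8\right) \left(-43\right) - 7 = \left(-17\right) \left(-43\right) - 7 = 731 - 7 = 724$)
$- \frac{88965}{Y} = - \frac{88965}{724}$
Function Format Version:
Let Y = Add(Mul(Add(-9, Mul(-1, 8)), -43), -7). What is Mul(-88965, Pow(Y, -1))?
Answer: Rational(-88965, 724) ≈ -122.88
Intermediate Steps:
Y = 724 (Y = Add(Mul(Add(-9, -8), -43), -7) = Add(Mul(-17, -43), -7) = Add(731, -7) = 724)
Mul(-88965, Pow(Y, -1)) = Mul(-88965, Pow(724, -1)) = Mul(-88965, Rational(1, 724)) = Rational(-88965, 724)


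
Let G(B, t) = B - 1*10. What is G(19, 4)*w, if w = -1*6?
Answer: -54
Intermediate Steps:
w = -6
G(B, t) = -10 + B (G(B, t) = B - 10 = -10 + B)
G(19, 4)*w = (-10 + 19)*(-6) = 9*(-6) = -54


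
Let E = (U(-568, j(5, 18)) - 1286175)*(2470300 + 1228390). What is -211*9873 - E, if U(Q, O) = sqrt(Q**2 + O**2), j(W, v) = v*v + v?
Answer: 4757160527547 - 7397380*sqrt(109897) ≈ 4.7547e+12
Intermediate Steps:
j(W, v) = v + v**2 (j(W, v) = v**2 + v = v + v**2)
U(Q, O) = sqrt(O**2 + Q**2)
E = -4757162610750 + 7397380*sqrt(109897) (E = (sqrt((18*(1 + 18))**2 + (-568)**2) - 1286175)*(2470300 + 1228390) = (sqrt((18*19)**2 + 322624) - 1286175)*3698690 = (sqrt(342**2 + 322624) - 1286175)*3698690 = (sqrt(116964 + 322624) - 1286175)*3698690 = (sqrt(439588) - 1286175)*3698690 = (2*sqrt(109897) - 1286175)*3698690 = (-1286175 + 2*sqrt(109897))*3698690 = -4757162610750 + 7397380*sqrt(109897) ≈ -4.7547e+12)
-211*9873 - E = -211*9873 - (-4757162610750 + 7397380*sqrt(109897)) = -2083203 + (4757162610750 - 7397380*sqrt(109897)) = 4757160527547 - 7397380*sqrt(109897)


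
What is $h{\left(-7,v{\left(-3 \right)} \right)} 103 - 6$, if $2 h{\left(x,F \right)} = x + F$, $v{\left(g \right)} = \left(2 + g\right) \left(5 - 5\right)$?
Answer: $- \frac{733}{2} \approx -366.5$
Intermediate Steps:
$v{\left(g \right)} = 0$ ($v{\left(g \right)} = \left(2 + g\right) 0 = 0$)
$h{\left(x,F \right)} = \frac{F}{2} + \frac{x}{2}$ ($h{\left(x,F \right)} = \frac{x + F}{2} = \frac{F + x}{2} = \frac{F}{2} + \frac{x}{2}$)
$h{\left(-7,v{\left(-3 \right)} \right)} 103 - 6 = \left(\frac{1}{2} \cdot 0 + \frac{1}{2} \left(-7\right)\right) 103 - 6 = \left(0 - \frac{7}{2}\right) 103 - 6 = \left(- \frac{7}{2}\right) 103 - 6 = - \frac{721}{2} - 6 = - \frac{733}{2}$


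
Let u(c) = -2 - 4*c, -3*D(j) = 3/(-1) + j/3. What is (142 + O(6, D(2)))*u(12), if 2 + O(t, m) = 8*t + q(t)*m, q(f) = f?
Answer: -28900/3 ≈ -9633.3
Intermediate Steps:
D(j) = 1 - j/9 (D(j) = -(3/(-1) + j/3)/3 = -(3*(-1) + j*(1/3))/3 = -(-3 + j/3)/3 = 1 - j/9)
O(t, m) = -2 + 8*t + m*t (O(t, m) = -2 + (8*t + t*m) = -2 + (8*t + m*t) = -2 + 8*t + m*t)
(142 + O(6, D(2)))*u(12) = (142 + (-2 + 8*6 + (1 - 1/9*2)*6))*(-2 - 4*12) = (142 + (-2 + 48 + (1 - 2/9)*6))*(-2 - 48) = (142 + (-2 + 48 + (7/9)*6))*(-50) = (142 + (-2 + 48 + 14/3))*(-50) = (142 + 152/3)*(-50) = (578/3)*(-50) = -28900/3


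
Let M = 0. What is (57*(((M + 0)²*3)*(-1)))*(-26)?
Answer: 0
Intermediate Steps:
(57*(((M + 0)²*3)*(-1)))*(-26) = (57*(((0 + 0)²*3)*(-1)))*(-26) = (57*((0²*3)*(-1)))*(-26) = (57*((0*3)*(-1)))*(-26) = (57*(0*(-1)))*(-26) = (57*0)*(-26) = 0*(-26) = 0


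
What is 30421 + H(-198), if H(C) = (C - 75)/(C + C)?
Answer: 4015663/132 ≈ 30422.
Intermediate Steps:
H(C) = (-75 + C)/(2*C) (H(C) = (-75 + C)/((2*C)) = (-75 + C)*(1/(2*C)) = (-75 + C)/(2*C))
30421 + H(-198) = 30421 + (1/2)*(-75 - 198)/(-198) = 30421 + (1/2)*(-1/198)*(-273) = 30421 + 91/132 = 4015663/132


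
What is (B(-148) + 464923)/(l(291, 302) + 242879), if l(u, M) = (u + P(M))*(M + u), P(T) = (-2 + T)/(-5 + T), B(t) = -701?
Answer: 22978989/20594029 ≈ 1.1158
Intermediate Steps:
P(T) = (-2 + T)/(-5 + T)
l(u, M) = (M + u)*(u + (-2 + M)/(-5 + M)) (l(u, M) = (u + (-2 + M)/(-5 + M))*(M + u) = (M + u)*(u + (-2 + M)/(-5 + M)))
(B(-148) + 464923)/(l(291, 302) + 242879) = (-701 + 464923)/((302*(-2 + 302) + 291*(-2 + 302) + 291*(-5 + 302)*(302 + 291))/(-5 + 302) + 242879) = 464222/((302*300 + 291*300 + 291*297*593)/297 + 242879) = 464222/((90600 + 87300 + 51251211)/297 + 242879) = 464222/((1/297)*51429111 + 242879) = 464222/(17143037/99 + 242879) = 464222/(41188058/99) = 464222*(99/41188058) = 22978989/20594029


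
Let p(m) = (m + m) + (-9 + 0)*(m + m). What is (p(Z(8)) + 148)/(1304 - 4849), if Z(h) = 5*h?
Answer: 492/3545 ≈ 0.13879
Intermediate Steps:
p(m) = -16*m (p(m) = 2*m - 18*m = -16*m)
(p(Z(8)) + 148)/(1304 - 4849) = (-80*8 + 148)/(1304 - 4849) = (-16*40 + 148)/(-3545) = (-640 + 148)*(-1/3545) = -492*(-1/3545) = 492/3545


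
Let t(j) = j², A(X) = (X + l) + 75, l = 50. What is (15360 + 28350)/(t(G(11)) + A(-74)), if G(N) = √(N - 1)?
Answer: 43710/61 ≈ 716.56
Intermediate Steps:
A(X) = 125 + X (A(X) = (X + 50) + 75 = (50 + X) + 75 = 125 + X)
G(N) = √(-1 + N)
(15360 + 28350)/(t(G(11)) + A(-74)) = (15360 + 28350)/((√(-1 + 11))² + (125 - 74)) = 43710/((√10)² + 51) = 43710/(10 + 51) = 43710/61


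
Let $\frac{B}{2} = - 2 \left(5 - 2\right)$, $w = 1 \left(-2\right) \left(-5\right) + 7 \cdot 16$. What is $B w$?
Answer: $-1464$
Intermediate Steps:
$w = 122$ ($w = \left(-2\right) \left(-5\right) + 112 = 10 + 112 = 122$)
$B = -12$ ($B = 2 \left(- 2 \left(5 - 2\right)\right) = 2 \left(\left(-2\right) 3\right) = 2 \left(-6\right) = -12$)
$B w = \left(-12\right) 122 = -1464$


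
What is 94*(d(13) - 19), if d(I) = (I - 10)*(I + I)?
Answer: 5546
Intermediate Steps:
d(I) = 2*I*(-10 + I) (d(I) = (-10 + I)*(2*I) = 2*I*(-10 + I))
94*(d(13) - 19) = 94*(2*13*(-10 + 13) - 19) = 94*(2*13*3 - 19) = 94*(78 - 19) = 94*59 = 5546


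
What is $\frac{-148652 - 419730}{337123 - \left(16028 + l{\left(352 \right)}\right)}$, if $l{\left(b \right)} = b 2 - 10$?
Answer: $- \frac{568382}{320401} \approx -1.774$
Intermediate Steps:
$l{\left(b \right)} = -10 + 2 b$ ($l{\left(b \right)} = 2 b - 10 = -10 + 2 b$)
$\frac{-148652 - 419730}{337123 - \left(16028 + l{\left(352 \right)}\right)} = \frac{-148652 - 419730}{337123 - \left(16018 + 704\right)} = - \frac{568382}{337123 - 16722} = - \frac{568382}{320401}$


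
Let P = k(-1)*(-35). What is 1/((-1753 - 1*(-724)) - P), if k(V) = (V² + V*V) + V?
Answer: -1/994 ≈ -0.0010060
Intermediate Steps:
k(V) = V + 2*V² (k(V) = (V² + V²) + V = 2*V² + V = V + 2*V²)
P = -35 (P = -(1 + 2*(-1))*(-35) = -(1 - 2)*(-35) = -1*(-1)*(-35) = 1*(-35) = -35)
1/((-1753 - 1*(-724)) - P) = 1/((-1753 - 1*(-724)) - 1*(-35)) = 1/((-1753 + 724) + 35) = 1/(-1029 + 35) = 1/(-994) = -1/994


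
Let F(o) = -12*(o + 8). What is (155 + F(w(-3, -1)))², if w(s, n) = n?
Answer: 5041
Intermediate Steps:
F(o) = -96 - 12*o (F(o) = -12*(8 + o) = -96 - 12*o)
(155 + F(w(-3, -1)))² = (155 + (-96 - 12*(-1)))² = (155 + (-96 + 12))² = (155 - 84)² = 71² = 5041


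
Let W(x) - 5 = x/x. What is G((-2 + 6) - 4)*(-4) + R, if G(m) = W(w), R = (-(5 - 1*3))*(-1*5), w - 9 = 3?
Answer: -14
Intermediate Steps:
w = 12 (w = 9 + 3 = 12)
W(x) = 6 (W(x) = 5 + x/x = 5 + 1 = 6)
R = 10 (R = -(5 - 3)*(-5) = -1*2*(-5) = -2*(-5) = 10)
G(m) = 6
G((-2 + 6) - 4)*(-4) + R = 6*(-4) + 10 = -24 + 10 = -14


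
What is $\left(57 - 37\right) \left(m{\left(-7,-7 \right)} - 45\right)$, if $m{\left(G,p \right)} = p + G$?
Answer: $-1180$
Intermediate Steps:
$m{\left(G,p \right)} = G + p$
$\left(57 - 37\right) \left(m{\left(-7,-7 \right)} - 45\right) = \left(57 - 37\right) \left(\left(-7 - 7\right) - 45\right) = 20 \left(-14 - 45\right) = 20 \left(-59\right) = -1180$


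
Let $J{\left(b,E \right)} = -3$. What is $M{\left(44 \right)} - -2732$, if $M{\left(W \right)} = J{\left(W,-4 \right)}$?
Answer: $2729$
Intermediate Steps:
$M{\left(W \right)} = -3$
$M{\left(44 \right)} - -2732 = -3 - -2732 = -3 + 2732 = 2729$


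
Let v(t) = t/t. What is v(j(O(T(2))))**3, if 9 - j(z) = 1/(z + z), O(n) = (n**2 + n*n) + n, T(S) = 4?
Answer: 1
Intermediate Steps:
O(n) = n + 2*n**2 (O(n) = (n**2 + n**2) + n = 2*n**2 + n = n + 2*n**2)
j(z) = 9 - 1/(2*z) (j(z) = 9 - 1/(z + z) = 9 - 1/(2*z))
v(t) = 1
v(j(O(T(2))))**3 = 1**3 = 1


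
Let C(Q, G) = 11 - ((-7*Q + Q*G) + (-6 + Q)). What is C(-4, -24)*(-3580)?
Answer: 368740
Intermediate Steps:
C(Q, G) = 17 + 6*Q - G*Q (C(Q, G) = 11 - ((-7*Q + G*Q) + (-6 + Q)) = 11 - (-6 - 6*Q + G*Q) = 11 + (6 + 6*Q - G*Q) = 17 + 6*Q - G*Q)
C(-4, -24)*(-3580) = (17 + 6*(-4) - 1*(-24)*(-4))*(-3580) = (17 - 24 - 96)*(-3580) = -103*(-3580) = 368740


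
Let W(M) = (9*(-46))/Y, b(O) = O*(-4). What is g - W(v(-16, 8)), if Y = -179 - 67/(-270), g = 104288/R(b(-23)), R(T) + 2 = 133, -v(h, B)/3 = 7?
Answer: 5018608564/6322453 ≈ 793.78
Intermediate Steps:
v(h, B) = -21 (v(h, B) = -3*7 = -21)
b(O) = -4*O
R(T) = 131 (R(T) = -2 + 133 = 131)
g = 104288/131 ≈ 796.09
Y = -48263/270 (Y = -179 - 67*(-1)/270 = -179 - 1*(-67/270) = -179 + 67/270 = -48263/270 ≈ -178.75)
W(M) = 111780/48263 (W(M) = (9*(-46))/(-48263/270) = -414*(-270/48263) = 111780/48263)
g - W(v(-16, 8)) = 104288/131 - 1*111780/48263 = 104288/131 - 111780/48263 = 5018608564/6322453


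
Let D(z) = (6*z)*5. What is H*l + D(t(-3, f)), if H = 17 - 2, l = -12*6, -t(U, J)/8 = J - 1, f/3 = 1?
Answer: -1560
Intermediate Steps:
f = 3 (f = 3*1 = 3)
t(U, J) = 8 - 8*J (t(U, J) = -8*(J - 1) = -8*(-1 + J) = 8 - 8*J)
D(z) = 30*z
l = -72
H = 15
H*l + D(t(-3, f)) = 15*(-72) + 30*(8 - 8*3) = -1080 + 30*(8 - 24) = -1080 + 30*(-16) = -1080 - 480 = -1560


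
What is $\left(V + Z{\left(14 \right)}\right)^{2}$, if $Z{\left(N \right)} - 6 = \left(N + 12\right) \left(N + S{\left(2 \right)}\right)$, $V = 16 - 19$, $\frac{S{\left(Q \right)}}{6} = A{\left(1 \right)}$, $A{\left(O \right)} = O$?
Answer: $273529$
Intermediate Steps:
$S{\left(Q \right)} = 6$ ($S{\left(Q \right)} = 6 \cdot 1 = 6$)
$V = -3$
$Z{\left(N \right)} = 6 + \left(6 + N\right) \left(12 + N\right)$ ($Z{\left(N \right)} = 6 + \left(N + 12\right) \left(N + 6\right) = 6 + \left(12 + N\right) \left(6 + N\right) = 6 + \left(6 + N\right) \left(12 + N\right)$)
$\left(V + Z{\left(14 \right)}\right)^{2} = \left(-3 + \left(78 + 14^{2} + 18 \cdot 14\right)\right)^{2} = \left(-3 + \left(78 + 196 + 252\right)\right)^{2} = \left(-3 + 526\right)^{2} = 523^{2} = 273529$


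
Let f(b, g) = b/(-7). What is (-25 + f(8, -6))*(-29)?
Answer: 5307/7 ≈ 758.14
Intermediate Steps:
f(b, g) = -b/7 (f(b, g) = b*(-⅐) = -b/7)
(-25 + f(8, -6))*(-29) = (-25 - ⅐*8)*(-29) = (-25 - 8/7)*(-29) = -183/7*(-29) = 5307/7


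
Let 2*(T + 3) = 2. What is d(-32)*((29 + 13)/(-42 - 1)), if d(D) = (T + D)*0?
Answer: 0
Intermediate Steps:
T = -2 (T = -3 + (½)*2 = -3 + 1 = -2)
d(D) = 0 (d(D) = (-2 + D)*0 = 0)
d(-32)*((29 + 13)/(-42 - 1)) = 0*((29 + 13)/(-42 - 1)) = 0*(42/(-43)) = 0*(42*(-1/43)) = 0*(-42/43) = 0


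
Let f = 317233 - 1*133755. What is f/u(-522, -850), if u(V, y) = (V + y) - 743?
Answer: -183478/2115 ≈ -86.751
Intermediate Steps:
u(V, y) = -743 + V + y
f = 183478 (f = 317233 - 133755 = 183478)
f/u(-522, -850) = 183478/(-743 - 522 - 850) = 183478/(-2115) = 183478*(-1/2115) = -183478/2115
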